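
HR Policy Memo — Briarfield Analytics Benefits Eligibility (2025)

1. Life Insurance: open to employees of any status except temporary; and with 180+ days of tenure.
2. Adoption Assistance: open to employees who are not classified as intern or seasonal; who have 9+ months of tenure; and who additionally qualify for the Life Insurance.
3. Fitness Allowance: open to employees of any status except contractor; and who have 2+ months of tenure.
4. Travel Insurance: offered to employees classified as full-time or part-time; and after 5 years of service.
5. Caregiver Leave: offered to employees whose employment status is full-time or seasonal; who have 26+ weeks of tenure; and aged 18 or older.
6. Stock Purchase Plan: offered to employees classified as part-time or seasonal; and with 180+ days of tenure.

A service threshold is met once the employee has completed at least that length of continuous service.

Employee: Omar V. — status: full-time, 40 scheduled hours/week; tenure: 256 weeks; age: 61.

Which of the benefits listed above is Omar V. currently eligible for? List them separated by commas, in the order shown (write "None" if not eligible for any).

Life Insurance — status full-time ✓ (not excluded); service 256 weeks ≥ 180 days ✓ → eligible.
Adoption Assistance — status full-time ✓ (not excluded); service 256 weeks ≥ 9 months (≈270 days) ✓; eligible for Life Insurance ✓ → eligible.
Fitness Allowance — status full-time ✓ (not excluded); service 256 weeks ≥ 2 months (≈60 days) ✓ → eligible.
Travel Insurance — status full-time ✓; service 256 weeks < 5 years (≈1825 days) ✗ → not eligible.
Caregiver Leave — status full-time ✓; service 256 weeks ≥ 26 weeks ✓; age 61 ≥ 18 ✓ → eligible.
Stock Purchase Plan — status full-time ✗ (requires part-time or seasonal) → not eligible.

Life Insurance, Adoption Assistance, Fitness Allowance, Caregiver Leave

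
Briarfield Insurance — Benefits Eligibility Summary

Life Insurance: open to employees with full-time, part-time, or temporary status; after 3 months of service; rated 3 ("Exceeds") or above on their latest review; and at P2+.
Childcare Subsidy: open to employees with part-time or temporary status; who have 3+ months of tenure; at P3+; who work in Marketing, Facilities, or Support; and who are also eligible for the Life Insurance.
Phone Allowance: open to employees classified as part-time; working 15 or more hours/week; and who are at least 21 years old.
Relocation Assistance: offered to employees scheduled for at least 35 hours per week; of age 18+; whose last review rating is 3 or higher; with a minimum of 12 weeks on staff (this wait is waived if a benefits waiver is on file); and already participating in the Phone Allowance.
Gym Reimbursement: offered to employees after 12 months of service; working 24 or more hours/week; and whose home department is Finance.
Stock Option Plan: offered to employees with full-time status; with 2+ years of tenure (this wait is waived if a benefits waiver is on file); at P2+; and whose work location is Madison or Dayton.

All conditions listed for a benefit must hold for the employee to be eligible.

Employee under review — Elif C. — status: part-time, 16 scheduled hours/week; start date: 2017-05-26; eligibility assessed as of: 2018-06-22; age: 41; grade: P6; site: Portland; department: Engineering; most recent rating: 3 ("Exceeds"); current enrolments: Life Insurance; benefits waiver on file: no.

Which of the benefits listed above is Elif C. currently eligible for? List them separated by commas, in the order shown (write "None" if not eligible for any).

Service from 2017-05-26 to 2018-06-22: 392 days.
Life Insurance — status part-time ✓; service 392 days ≥ 3 months (≈90 days) ✓; rating 3 ≥ 3 ✓; grade P6 ≥ P2 ✓ → eligible.
Childcare Subsidy — status part-time ✓; service 392 days ≥ 3 months (≈90 days) ✓; grade P6 ≥ P3 ✓; dept Engineering ✗ → not eligible.
Phone Allowance — status part-time ✓; 16 hrs/wk ≥ 15 ✓; age 41 ≥ 21 ✓ → eligible.
Relocation Assistance — 16 hrs/wk < 35 ✗ → not eligible.
Gym Reimbursement — service 392 days ≥ 12 months (≈360 days) ✓; 16 hrs/wk < 24 ✗ → not eligible.
Stock Option Plan — status part-time ✗ (requires full-time) → not eligible.

Life Insurance, Phone Allowance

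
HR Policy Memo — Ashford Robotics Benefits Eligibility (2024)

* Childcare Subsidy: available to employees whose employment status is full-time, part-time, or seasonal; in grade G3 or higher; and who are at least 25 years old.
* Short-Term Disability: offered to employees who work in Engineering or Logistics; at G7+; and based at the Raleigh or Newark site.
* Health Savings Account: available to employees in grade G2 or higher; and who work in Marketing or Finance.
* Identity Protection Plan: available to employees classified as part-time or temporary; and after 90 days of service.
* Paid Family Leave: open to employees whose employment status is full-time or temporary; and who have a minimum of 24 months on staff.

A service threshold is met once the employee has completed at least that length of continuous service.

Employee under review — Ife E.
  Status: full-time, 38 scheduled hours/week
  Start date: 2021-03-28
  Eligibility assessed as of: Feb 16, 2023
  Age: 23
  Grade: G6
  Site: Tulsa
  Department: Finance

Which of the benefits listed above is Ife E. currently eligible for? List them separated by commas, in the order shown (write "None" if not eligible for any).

Service from 2021-03-28 to Feb 16, 2023: 690 days.
Childcare Subsidy — status full-time ✓; grade G6 ≥ G3 ✓; age 23 < 25 ✗ → not eligible.
Short-Term Disability — dept Finance ✗ → not eligible.
Health Savings Account — grade G6 ≥ G2 ✓; dept Finance ✓ → eligible.
Identity Protection Plan — status full-time ✗ (requires part-time or temporary) → not eligible.
Paid Family Leave — status full-time ✓; service 690 days < 24 months (≈720 days) ✗ → not eligible.

Health Savings Account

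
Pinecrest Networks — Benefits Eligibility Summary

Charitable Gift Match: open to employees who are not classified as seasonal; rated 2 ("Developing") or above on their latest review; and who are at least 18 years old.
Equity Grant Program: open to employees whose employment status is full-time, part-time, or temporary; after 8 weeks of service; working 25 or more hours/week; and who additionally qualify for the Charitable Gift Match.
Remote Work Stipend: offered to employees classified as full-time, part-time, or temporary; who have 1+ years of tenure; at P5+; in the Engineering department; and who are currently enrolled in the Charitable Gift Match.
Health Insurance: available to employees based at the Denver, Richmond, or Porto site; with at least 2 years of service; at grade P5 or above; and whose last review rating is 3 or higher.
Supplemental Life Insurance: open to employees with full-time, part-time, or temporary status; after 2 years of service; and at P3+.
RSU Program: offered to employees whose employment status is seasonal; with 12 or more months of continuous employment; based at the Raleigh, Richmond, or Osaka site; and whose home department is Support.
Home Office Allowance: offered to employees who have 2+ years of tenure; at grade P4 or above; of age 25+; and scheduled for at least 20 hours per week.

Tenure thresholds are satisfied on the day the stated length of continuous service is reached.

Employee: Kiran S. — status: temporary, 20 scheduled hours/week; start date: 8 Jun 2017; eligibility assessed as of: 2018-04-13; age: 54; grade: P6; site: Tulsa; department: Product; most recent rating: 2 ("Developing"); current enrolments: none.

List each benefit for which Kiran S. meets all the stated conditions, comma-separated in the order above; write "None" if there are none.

Charitable Gift Match

Service from 8 Jun 2017 to 2018-04-13: 309 days.
Charitable Gift Match — status temporary ✓ (not excluded); rating 2 ≥ 2 ✓; age 54 ≥ 18 ✓ → eligible.
Equity Grant Program — status temporary ✓; service 309 days ≥ 8 weeks (≈56 days) ✓; 20 hrs/wk < 25 ✗ → not eligible.
Remote Work Stipend — status temporary ✓; service 309 days < 1 year (≈365 days) ✗ → not eligible.
Health Insurance — site Tulsa ✗ (not Denver, Richmond, or Porto) → not eligible.
Supplemental Life Insurance — status temporary ✓; service 309 days < 2 years (≈730 days) ✗ → not eligible.
RSU Program — status temporary ✗ (requires seasonal) → not eligible.
Home Office Allowance — service 309 days < 2 years (≈730 days) ✗ → not eligible.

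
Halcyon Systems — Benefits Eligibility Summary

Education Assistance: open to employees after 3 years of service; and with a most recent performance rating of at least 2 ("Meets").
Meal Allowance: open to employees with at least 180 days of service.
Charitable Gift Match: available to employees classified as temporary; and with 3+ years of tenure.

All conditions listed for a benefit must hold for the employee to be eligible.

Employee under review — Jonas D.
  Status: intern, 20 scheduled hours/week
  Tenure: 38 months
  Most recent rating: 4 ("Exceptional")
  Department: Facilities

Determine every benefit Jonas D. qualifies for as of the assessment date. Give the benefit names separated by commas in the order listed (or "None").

Education Assistance — service 38 months ≥ 3 years (≈1095 days) ✓; rating 4 ≥ 2 ✓ → eligible.
Meal Allowance — service 38 months ≥ 180 days ✓ → eligible.
Charitable Gift Match — status intern ✗ (requires temporary) → not eligible.

Education Assistance, Meal Allowance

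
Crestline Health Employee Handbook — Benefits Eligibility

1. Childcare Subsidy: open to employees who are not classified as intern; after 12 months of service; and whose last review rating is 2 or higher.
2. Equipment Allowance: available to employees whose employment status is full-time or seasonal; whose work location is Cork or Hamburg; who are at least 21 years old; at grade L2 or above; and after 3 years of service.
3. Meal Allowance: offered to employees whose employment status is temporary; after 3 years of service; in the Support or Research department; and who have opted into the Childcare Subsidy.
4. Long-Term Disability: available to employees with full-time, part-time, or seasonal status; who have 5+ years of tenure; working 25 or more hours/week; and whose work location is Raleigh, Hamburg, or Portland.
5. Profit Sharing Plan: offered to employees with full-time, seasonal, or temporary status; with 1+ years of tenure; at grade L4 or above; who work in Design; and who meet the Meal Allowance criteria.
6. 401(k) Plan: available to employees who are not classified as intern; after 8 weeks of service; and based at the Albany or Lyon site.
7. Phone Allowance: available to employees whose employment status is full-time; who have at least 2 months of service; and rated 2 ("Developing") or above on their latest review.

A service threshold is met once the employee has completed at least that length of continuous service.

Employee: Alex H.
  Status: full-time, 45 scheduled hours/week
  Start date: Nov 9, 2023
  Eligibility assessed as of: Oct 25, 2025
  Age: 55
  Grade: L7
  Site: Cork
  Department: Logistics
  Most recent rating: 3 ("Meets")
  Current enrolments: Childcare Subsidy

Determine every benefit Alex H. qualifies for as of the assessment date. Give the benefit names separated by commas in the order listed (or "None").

Childcare Subsidy, Phone Allowance

Service from Nov 9, 2023 to Oct 25, 2025: 716 days.
Childcare Subsidy — status full-time ✓ (not excluded); service 716 days ≥ 12 months (≈360 days) ✓; rating 3 ≥ 2 ✓ → eligible.
Equipment Allowance — status full-time ✓; site Cork ✓; age 55 ≥ 21 ✓; grade L7 ≥ L2 ✓; service 716 days < 3 years (≈1095 days) ✗ → not eligible.
Meal Allowance — status full-time ✗ (requires temporary) → not eligible.
Long-Term Disability — status full-time ✓; service 716 days < 5 years (≈1825 days) ✗ → not eligible.
Profit Sharing Plan — status full-time ✓; service 716 days ≥ 1 year (≈365 days) ✓; grade L7 ≥ L4 ✓; dept Logistics ✗ → not eligible.
401(k) Plan — status full-time ✓ (not excluded); service 716 days ≥ 8 weeks (≈56 days) ✓; site Cork ✗ (not Albany or Lyon) → not eligible.
Phone Allowance — status full-time ✓; service 716 days ≥ 2 months (≈60 days) ✓; rating 3 ≥ 2 ✓ → eligible.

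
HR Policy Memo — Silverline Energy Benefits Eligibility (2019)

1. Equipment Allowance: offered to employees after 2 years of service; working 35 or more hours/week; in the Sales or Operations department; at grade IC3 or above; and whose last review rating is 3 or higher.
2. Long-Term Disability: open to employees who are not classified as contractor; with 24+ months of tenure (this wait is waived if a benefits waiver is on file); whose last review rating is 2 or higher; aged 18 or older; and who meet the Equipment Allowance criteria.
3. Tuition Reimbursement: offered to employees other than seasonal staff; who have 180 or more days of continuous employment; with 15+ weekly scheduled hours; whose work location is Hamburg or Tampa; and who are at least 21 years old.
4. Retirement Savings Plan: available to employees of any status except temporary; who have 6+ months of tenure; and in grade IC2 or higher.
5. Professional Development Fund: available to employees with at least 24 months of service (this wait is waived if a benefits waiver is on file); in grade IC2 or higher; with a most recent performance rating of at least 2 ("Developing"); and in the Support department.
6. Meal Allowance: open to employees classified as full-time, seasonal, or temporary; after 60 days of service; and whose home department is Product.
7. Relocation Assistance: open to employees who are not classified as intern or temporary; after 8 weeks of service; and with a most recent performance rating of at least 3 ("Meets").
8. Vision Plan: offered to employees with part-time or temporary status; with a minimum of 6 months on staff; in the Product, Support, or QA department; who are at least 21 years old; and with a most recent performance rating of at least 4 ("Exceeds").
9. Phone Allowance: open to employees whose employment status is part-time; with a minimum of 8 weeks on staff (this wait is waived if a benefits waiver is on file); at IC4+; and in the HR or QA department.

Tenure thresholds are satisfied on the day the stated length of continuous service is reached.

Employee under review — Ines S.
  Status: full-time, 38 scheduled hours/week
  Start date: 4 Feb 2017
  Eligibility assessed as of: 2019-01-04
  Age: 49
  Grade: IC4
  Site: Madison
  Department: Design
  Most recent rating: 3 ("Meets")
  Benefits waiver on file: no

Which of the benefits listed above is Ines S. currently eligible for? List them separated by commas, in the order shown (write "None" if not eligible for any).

Service from 4 Feb 2017 to 2019-01-04: 699 days.
Equipment Allowance — service 699 days < 2 years (≈730 days) ✗ → not eligible.
Long-Term Disability — status full-time ✓ (not excluded); no waiver, service 699 days < 24 months (≈720 days) ✗ → not eligible.
Tuition Reimbursement — status full-time ✓ (not excluded); service 699 days ≥ 180 days ✓; 38 hrs/wk ≥ 15 ✓; site Madison ✗ (not Hamburg or Tampa) → not eligible.
Retirement Savings Plan — status full-time ✓ (not excluded); service 699 days ≥ 6 months (≈180 days) ✓; grade IC4 ≥ IC2 ✓ → eligible.
Professional Development Fund — no waiver, service 699 days < 24 months (≈720 days) ✗ → not eligible.
Meal Allowance — status full-time ✓; service 699 days ≥ 60 days ✓; dept Design ✗ → not eligible.
Relocation Assistance — status full-time ✓ (not excluded); service 699 days ≥ 8 weeks (≈56 days) ✓; rating 3 ≥ 3 ✓ → eligible.
Vision Plan — status full-time ✗ (requires part-time or temporary) → not eligible.
Phone Allowance — status full-time ✗ (requires part-time) → not eligible.

Retirement Savings Plan, Relocation Assistance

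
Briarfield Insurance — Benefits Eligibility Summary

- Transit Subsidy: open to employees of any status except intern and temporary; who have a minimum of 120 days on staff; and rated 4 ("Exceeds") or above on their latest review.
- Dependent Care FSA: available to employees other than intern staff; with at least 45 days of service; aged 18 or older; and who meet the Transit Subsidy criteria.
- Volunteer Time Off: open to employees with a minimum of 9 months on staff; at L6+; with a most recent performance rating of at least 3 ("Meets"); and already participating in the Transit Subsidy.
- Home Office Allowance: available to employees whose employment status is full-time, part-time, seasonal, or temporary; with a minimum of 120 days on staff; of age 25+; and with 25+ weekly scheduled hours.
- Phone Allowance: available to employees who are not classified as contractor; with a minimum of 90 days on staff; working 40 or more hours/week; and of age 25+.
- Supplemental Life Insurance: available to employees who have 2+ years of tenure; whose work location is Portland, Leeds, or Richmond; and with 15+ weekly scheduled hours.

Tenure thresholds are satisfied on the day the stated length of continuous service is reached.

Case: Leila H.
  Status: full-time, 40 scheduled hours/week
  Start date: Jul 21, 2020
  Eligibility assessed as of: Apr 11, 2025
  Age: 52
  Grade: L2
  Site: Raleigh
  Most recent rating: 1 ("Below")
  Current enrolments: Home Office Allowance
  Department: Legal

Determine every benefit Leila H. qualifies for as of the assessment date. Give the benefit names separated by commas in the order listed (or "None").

Service from Jul 21, 2020 to Apr 11, 2025: 1725 days.
Transit Subsidy — status full-time ✓ (not excluded); service 1725 days ≥ 120 days ✓; rating 1 < 4 ✗ → not eligible.
Dependent Care FSA — status full-time ✓ (not excluded); service 1725 days ≥ 45 days ✓; age 52 ≥ 18 ✓; not eligible for Transit Subsidy ✗ → not eligible.
Volunteer Time Off — service 1725 days ≥ 9 months (≈270 days) ✓; grade L2 < L6 ✗ → not eligible.
Home Office Allowance — status full-time ✓; service 1725 days ≥ 120 days ✓; age 52 ≥ 25 ✓; 40 hrs/wk ≥ 25 ✓ → eligible.
Phone Allowance — status full-time ✓ (not excluded); service 1725 days ≥ 90 days ✓; 40 hrs/wk ≥ 40 ✓; age 52 ≥ 25 ✓ → eligible.
Supplemental Life Insurance — service 1725 days ≥ 2 years (≈730 days) ✓; site Raleigh ✗ (not Portland, Leeds, or Richmond) → not eligible.

Home Office Allowance, Phone Allowance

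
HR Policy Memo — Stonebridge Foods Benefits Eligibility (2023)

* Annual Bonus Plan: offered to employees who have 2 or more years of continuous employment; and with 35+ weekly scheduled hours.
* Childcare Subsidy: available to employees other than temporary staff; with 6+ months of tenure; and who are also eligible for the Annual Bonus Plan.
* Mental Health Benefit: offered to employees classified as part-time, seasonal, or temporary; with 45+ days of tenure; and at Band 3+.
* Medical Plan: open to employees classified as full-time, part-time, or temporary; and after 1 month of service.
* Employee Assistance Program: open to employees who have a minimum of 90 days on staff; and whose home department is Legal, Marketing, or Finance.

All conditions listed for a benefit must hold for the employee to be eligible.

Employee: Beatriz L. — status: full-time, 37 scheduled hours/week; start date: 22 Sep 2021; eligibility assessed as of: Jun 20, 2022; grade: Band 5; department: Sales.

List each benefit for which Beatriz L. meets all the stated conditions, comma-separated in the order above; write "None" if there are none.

Service from 22 Sep 2021 to Jun 20, 2022: 271 days.
Annual Bonus Plan — service 271 days < 2 years (≈730 days) ✗ → not eligible.
Childcare Subsidy — status full-time ✓ (not excluded); service 271 days ≥ 6 months (≈180 days) ✓; not eligible for Annual Bonus Plan ✗ → not eligible.
Mental Health Benefit — status full-time ✗ (requires part-time, seasonal, or temporary) → not eligible.
Medical Plan — status full-time ✓; service 271 days ≥ 1 month (≈30 days) ✓ → eligible.
Employee Assistance Program — service 271 days ≥ 90 days ✓; dept Sales ✗ → not eligible.

Medical Plan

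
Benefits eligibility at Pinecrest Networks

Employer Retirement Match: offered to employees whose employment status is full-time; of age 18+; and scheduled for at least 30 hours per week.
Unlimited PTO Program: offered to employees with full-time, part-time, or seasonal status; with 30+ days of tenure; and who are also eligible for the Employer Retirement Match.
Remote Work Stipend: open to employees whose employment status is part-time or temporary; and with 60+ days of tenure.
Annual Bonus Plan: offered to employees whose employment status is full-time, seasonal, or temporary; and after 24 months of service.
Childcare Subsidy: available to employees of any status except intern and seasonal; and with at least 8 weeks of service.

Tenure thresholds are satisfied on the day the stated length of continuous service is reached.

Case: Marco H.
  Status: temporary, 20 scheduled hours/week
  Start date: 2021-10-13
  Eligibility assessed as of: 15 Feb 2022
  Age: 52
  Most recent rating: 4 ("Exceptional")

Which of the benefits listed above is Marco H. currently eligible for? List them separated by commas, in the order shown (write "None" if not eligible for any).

Remote Work Stipend, Childcare Subsidy

Service from 2021-10-13 to 15 Feb 2022: 125 days.
Employer Retirement Match — status temporary ✗ (requires full-time) → not eligible.
Unlimited PTO Program — status temporary ✗ (requires full-time, part-time, or seasonal) → not eligible.
Remote Work Stipend — status temporary ✓; service 125 days ≥ 60 days ✓ → eligible.
Annual Bonus Plan — status temporary ✓; service 125 days < 24 months (≈720 days) ✗ → not eligible.
Childcare Subsidy — status temporary ✓ (not excluded); service 125 days ≥ 8 weeks (≈56 days) ✓ → eligible.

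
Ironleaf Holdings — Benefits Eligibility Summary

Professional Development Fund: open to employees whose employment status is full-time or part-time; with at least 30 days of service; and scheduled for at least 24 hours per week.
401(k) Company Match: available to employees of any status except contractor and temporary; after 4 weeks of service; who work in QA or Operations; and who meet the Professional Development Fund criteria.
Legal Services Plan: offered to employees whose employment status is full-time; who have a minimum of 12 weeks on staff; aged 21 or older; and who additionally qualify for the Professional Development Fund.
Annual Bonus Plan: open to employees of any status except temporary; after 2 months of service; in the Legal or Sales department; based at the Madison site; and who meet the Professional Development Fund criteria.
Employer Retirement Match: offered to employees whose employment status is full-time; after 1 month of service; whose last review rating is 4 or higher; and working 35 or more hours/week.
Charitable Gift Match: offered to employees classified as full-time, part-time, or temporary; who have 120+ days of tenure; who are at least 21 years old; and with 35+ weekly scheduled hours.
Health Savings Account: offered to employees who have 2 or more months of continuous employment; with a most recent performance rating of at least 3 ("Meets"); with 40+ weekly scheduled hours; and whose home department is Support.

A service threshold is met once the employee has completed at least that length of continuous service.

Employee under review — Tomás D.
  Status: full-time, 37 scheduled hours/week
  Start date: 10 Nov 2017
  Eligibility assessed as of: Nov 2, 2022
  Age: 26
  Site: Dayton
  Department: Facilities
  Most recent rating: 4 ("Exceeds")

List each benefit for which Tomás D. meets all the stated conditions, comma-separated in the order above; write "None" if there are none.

Professional Development Fund, Legal Services Plan, Employer Retirement Match, Charitable Gift Match

Service from 10 Nov 2017 to Nov 2, 2022: 1818 days.
Professional Development Fund — status full-time ✓; service 1818 days ≥ 30 days ✓; 37 hrs/wk ≥ 24 ✓ → eligible.
401(k) Company Match — status full-time ✓ (not excluded); service 1818 days ≥ 4 weeks (≈28 days) ✓; dept Facilities ✗ → not eligible.
Legal Services Plan — status full-time ✓; service 1818 days ≥ 12 weeks (≈84 days) ✓; age 26 ≥ 21 ✓; eligible for Professional Development Fund ✓ → eligible.
Annual Bonus Plan — status full-time ✓ (not excluded); service 1818 days ≥ 2 months (≈60 days) ✓; dept Facilities ✗ → not eligible.
Employer Retirement Match — status full-time ✓; service 1818 days ≥ 1 month (≈30 days) ✓; rating 4 ≥ 4 ✓; 37 hrs/wk ≥ 35 ✓ → eligible.
Charitable Gift Match — status full-time ✓; service 1818 days ≥ 120 days ✓; age 26 ≥ 21 ✓; 37 hrs/wk ≥ 35 ✓ → eligible.
Health Savings Account — service 1818 days ≥ 2 months (≈60 days) ✓; rating 4 ≥ 3 ✓; 37 hrs/wk < 40 ✗ → not eligible.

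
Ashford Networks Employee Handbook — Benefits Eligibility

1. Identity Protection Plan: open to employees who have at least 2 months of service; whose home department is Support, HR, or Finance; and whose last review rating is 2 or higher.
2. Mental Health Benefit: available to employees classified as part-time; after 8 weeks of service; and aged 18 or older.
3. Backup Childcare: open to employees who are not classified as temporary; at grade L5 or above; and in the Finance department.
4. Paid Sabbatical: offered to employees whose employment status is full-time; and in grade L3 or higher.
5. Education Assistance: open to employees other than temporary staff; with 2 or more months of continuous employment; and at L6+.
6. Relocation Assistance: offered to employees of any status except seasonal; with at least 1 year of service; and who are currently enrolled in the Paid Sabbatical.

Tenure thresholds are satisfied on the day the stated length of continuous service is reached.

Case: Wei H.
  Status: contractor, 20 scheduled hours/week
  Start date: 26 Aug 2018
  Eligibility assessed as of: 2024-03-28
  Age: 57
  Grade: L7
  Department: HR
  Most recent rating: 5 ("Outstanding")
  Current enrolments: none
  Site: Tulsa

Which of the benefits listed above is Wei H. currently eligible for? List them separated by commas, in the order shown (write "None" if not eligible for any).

Service from 26 Aug 2018 to 2024-03-28: 2041 days.
Identity Protection Plan — service 2041 days ≥ 2 months (≈60 days) ✓; dept HR ✓; rating 5 ≥ 2 ✓ → eligible.
Mental Health Benefit — status contractor ✗ (requires part-time) → not eligible.
Backup Childcare — status contractor ✓ (not excluded); grade L7 ≥ L5 ✓; dept HR ✗ → not eligible.
Paid Sabbatical — status contractor ✗ (requires full-time) → not eligible.
Education Assistance — status contractor ✓ (not excluded); service 2041 days ≥ 2 months (≈60 days) ✓; grade L7 ≥ L6 ✓ → eligible.
Relocation Assistance — status contractor ✓ (not excluded); service 2041 days ≥ 1 year (≈365 days) ✓; not enrolled in Paid Sabbatical ✗ → not eligible.

Identity Protection Plan, Education Assistance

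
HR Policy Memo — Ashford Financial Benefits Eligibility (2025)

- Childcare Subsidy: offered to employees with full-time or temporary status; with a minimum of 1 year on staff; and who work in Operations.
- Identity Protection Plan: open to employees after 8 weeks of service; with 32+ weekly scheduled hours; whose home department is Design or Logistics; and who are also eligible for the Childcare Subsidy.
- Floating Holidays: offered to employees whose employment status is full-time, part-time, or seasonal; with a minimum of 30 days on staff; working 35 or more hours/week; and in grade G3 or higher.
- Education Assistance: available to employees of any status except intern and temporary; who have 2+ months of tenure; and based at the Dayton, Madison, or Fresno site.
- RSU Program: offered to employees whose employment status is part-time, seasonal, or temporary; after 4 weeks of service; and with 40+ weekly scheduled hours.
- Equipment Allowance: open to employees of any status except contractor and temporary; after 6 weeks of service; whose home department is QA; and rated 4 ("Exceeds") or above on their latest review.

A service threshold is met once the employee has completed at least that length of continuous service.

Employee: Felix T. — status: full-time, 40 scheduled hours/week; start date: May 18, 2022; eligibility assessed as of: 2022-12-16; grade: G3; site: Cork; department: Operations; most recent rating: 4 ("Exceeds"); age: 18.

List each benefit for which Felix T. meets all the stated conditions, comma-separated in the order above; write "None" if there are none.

Service from May 18, 2022 to 2022-12-16: 212 days.
Childcare Subsidy — status full-time ✓; service 212 days < 1 year (≈365 days) ✗ → not eligible.
Identity Protection Plan — service 212 days ≥ 8 weeks (≈56 days) ✓; 40 hrs/wk ≥ 32 ✓; dept Operations ✗ → not eligible.
Floating Holidays — status full-time ✓; service 212 days ≥ 30 days ✓; 40 hrs/wk ≥ 35 ✓; grade G3 ≥ G3 ✓ → eligible.
Education Assistance — status full-time ✓ (not excluded); service 212 days ≥ 2 months (≈60 days) ✓; site Cork ✗ (not Dayton, Madison, or Fresno) → not eligible.
RSU Program — status full-time ✗ (requires part-time, seasonal, or temporary) → not eligible.
Equipment Allowance — status full-time ✓ (not excluded); service 212 days ≥ 6 weeks (≈42 days) ✓; dept Operations ✗ → not eligible.

Floating Holidays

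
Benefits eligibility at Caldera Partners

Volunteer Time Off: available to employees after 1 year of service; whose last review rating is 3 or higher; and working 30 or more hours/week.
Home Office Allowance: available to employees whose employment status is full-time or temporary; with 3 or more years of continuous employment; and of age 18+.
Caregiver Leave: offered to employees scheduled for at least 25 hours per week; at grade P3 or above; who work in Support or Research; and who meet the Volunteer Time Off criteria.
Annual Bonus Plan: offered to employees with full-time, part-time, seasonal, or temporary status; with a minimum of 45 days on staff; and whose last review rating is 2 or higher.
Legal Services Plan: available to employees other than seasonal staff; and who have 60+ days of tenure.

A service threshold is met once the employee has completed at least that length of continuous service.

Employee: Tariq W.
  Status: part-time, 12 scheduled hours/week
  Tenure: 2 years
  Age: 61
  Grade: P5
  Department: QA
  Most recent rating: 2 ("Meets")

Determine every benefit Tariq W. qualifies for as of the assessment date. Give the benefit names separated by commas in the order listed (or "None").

Annual Bonus Plan, Legal Services Plan

Volunteer Time Off — service 2 years ≥ 1 year ✓; rating 2 < 3 ✗ → not eligible.
Home Office Allowance — status part-time ✗ (requires full-time or temporary) → not eligible.
Caregiver Leave — 12 hrs/wk < 25 ✗ → not eligible.
Annual Bonus Plan — status part-time ✓; service 2 years ≥ 45 days ✓; rating 2 ≥ 2 ✓ → eligible.
Legal Services Plan — status part-time ✓ (not excluded); service 2 years ≥ 60 days ✓ → eligible.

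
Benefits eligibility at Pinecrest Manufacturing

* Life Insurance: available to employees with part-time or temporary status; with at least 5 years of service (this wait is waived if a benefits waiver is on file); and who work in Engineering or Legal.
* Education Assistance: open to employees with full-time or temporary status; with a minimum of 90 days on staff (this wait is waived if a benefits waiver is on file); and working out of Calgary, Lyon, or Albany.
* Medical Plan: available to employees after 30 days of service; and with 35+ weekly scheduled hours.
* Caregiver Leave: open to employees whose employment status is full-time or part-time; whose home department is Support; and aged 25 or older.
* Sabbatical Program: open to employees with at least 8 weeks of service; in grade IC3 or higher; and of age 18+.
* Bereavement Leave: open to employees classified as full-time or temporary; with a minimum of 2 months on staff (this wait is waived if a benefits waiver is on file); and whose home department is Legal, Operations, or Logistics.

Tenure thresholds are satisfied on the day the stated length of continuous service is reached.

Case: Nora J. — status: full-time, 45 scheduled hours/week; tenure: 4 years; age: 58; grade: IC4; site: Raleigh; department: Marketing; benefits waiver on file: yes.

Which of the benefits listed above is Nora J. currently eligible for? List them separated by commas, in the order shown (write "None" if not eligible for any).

Life Insurance — status full-time ✗ (requires part-time or temporary) → not eligible.
Education Assistance — status full-time ✓; benefits waiver on file ✓; site Raleigh ✗ (not Calgary, Lyon, or Albany) → not eligible.
Medical Plan — service 4 years ≥ 30 days ✓; 45 hrs/wk ≥ 35 ✓ → eligible.
Caregiver Leave — status full-time ✓; dept Marketing ✗ → not eligible.
Sabbatical Program — service 4 years ≥ 8 weeks (≈56 days) ✓; grade IC4 ≥ IC3 ✓; age 58 ≥ 18 ✓ → eligible.
Bereavement Leave — status full-time ✓; benefits waiver on file ✓; dept Marketing ✗ → not eligible.

Medical Plan, Sabbatical Program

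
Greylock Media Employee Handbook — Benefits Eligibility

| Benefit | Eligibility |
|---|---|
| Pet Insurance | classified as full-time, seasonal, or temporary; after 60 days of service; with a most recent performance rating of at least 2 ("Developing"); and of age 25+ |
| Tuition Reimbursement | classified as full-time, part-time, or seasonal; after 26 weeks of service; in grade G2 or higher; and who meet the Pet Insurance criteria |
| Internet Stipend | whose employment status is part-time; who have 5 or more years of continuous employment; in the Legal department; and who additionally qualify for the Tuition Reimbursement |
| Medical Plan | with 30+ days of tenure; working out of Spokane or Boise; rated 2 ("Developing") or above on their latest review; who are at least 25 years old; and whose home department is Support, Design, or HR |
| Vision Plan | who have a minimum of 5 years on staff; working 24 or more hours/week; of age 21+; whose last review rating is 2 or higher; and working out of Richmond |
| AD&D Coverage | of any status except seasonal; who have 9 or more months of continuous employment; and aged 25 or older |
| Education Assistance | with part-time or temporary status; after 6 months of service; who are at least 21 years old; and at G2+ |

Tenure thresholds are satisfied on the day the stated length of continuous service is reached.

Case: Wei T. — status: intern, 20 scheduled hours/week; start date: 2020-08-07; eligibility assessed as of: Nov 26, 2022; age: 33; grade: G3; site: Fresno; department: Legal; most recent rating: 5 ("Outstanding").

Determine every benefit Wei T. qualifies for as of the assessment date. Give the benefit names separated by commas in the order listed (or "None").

Service from 2020-08-07 to Nov 26, 2022: 841 days.
Pet Insurance — status intern ✗ (requires full-time, seasonal, or temporary) → not eligible.
Tuition Reimbursement — status intern ✗ (requires full-time, part-time, or seasonal) → not eligible.
Internet Stipend — status intern ✗ (requires part-time) → not eligible.
Medical Plan — service 841 days ≥ 30 days ✓; site Fresno ✗ (not Spokane or Boise) → not eligible.
Vision Plan — service 841 days < 5 years (≈1825 days) ✗ → not eligible.
AD&D Coverage — status intern ✓ (not excluded); service 841 days ≥ 9 months (≈270 days) ✓; age 33 ≥ 25 ✓ → eligible.
Education Assistance — status intern ✗ (requires part-time or temporary) → not eligible.

AD&D Coverage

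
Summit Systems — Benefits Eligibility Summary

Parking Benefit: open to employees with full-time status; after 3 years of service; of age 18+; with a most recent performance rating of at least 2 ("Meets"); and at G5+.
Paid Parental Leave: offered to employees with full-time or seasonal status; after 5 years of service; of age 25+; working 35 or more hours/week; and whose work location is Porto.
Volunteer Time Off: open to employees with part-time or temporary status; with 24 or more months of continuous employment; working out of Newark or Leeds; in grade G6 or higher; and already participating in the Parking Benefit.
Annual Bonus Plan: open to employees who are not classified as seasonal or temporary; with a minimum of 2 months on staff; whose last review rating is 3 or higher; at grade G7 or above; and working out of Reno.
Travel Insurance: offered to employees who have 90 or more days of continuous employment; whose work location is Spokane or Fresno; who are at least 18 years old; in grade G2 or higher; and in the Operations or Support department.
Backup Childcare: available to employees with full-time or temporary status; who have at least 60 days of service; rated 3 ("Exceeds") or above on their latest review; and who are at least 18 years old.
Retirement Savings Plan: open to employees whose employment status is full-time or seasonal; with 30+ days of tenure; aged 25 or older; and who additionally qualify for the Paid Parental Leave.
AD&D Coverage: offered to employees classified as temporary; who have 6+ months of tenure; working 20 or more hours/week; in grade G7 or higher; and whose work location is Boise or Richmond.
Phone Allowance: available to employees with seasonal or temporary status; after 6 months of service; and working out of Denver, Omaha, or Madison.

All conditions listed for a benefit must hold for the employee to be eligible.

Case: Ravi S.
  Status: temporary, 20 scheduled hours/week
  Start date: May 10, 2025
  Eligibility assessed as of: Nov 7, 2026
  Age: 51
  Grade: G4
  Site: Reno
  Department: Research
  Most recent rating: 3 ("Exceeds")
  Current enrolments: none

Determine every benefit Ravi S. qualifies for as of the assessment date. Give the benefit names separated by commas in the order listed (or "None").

Service from May 10, 2025 to Nov 7, 2026: 546 days.
Parking Benefit — status temporary ✗ (requires full-time) → not eligible.
Paid Parental Leave — status temporary ✗ (requires full-time or seasonal) → not eligible.
Volunteer Time Off — status temporary ✓; service 546 days < 24 months (≈720 days) ✗ → not eligible.
Annual Bonus Plan — status temporary ✗ (excluded) → not eligible.
Travel Insurance — service 546 days ≥ 90 days ✓; site Reno ✗ (not Spokane or Fresno) → not eligible.
Backup Childcare — status temporary ✓; service 546 days ≥ 60 days ✓; rating 3 ≥ 3 ✓; age 51 ≥ 18 ✓ → eligible.
Retirement Savings Plan — status temporary ✗ (requires full-time or seasonal) → not eligible.
AD&D Coverage — status temporary ✓; service 546 days ≥ 6 months (≈180 days) ✓; 20 hrs/wk ≥ 20 ✓; grade G4 < G7 ✗ → not eligible.
Phone Allowance — status temporary ✓; service 546 days ≥ 6 months (≈180 days) ✓; site Reno ✗ (not Denver, Omaha, or Madison) → not eligible.

Backup Childcare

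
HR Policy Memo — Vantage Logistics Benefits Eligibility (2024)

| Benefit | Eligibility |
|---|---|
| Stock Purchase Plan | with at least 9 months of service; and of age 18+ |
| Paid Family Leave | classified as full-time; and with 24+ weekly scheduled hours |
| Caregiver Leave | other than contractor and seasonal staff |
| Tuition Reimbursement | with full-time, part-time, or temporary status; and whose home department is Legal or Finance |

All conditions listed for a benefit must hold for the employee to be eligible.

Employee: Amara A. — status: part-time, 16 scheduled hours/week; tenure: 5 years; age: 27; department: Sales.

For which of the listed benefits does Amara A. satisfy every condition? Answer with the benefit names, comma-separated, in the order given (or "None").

Stock Purchase Plan, Caregiver Leave

Stock Purchase Plan — service 5 years ≥ 9 months (≈270 days) ✓; age 27 ≥ 18 ✓ → eligible.
Paid Family Leave — status part-time ✗ (requires full-time) → not eligible.
Caregiver Leave — status part-time ✓ (not excluded) → eligible.
Tuition Reimbursement — status part-time ✓; dept Sales ✗ → not eligible.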